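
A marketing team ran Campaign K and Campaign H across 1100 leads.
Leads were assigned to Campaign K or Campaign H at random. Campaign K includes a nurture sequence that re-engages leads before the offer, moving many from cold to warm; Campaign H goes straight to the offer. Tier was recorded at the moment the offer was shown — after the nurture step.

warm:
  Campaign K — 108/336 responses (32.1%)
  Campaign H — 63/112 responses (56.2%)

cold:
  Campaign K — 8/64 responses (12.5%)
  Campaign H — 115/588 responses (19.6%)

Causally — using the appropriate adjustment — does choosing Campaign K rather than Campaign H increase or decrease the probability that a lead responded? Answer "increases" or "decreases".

increases

The stratified and pooled comparisons disagree (Campaign H wins within each engagement tier; Campaign K wins overall), so the answer turns on the causal role of engagement tier.
Engagement tier here is a post-treatment variable shaped by the campaign; conditioning on it would introduce bias rather than remove it. The overall comparison is the causal one.
Pooled: Campaign K 29.0% vs Campaign H 25.4%; Campaign K is higher overall.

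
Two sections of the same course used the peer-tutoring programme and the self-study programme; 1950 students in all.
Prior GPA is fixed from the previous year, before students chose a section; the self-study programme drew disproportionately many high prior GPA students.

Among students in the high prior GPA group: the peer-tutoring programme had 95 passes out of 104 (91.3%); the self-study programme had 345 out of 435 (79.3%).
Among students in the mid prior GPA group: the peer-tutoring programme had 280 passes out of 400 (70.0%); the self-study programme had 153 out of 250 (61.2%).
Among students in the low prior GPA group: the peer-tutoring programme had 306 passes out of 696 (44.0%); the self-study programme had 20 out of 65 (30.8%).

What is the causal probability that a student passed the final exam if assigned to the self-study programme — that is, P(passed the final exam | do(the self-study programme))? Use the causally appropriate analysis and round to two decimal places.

0.54

Prior GPA band differs across teaching methods for reasons unrelated to any effect of the teaching method itself, and it separately predicts the outcome — a classic confounder. We must compare within prior GPA band levels.
Standardising the self-study programme to the population prior GPA band mix: 0.276·345/435 + 0.333·153/250 + 0.390·20/65 = 0.543.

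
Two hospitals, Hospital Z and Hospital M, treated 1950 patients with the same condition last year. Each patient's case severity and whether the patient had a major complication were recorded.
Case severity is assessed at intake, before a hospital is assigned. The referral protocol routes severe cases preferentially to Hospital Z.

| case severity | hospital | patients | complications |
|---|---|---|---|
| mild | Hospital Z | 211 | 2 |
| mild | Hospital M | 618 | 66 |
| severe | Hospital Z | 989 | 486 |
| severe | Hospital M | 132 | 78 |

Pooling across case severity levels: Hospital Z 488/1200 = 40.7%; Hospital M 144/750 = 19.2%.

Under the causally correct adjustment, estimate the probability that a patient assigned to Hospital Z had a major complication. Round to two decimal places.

0.29

Since case severity is a pre-existing factor (not a product of the hospital) and it affects the outcome on its own, it is a confounder. The stratified rates, not the pooled rate, identify the causal effect.
Standardising Hospital Z to the population case severity mix: 0.425·2/211 + 0.575·486/989 = 0.287.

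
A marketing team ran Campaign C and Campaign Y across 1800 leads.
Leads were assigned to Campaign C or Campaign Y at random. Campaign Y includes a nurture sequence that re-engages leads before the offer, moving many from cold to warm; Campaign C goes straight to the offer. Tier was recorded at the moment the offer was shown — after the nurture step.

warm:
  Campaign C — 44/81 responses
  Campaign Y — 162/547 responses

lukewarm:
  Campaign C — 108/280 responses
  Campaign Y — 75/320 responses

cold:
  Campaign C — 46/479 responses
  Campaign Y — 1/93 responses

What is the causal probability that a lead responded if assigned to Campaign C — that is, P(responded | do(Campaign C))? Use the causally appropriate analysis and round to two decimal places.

The engagement tier-specific comparison favours Campaign C throughout, but the pooled figures favour Campaign Y. The question is whether to condition on engagement tier.
Engagement tier is downstream of the campaign. One should not condition on a consequence of treatment, so the overall rates are the right comparison.
So P(outcome | do(Campaign C)) is just the pooled rate for Campaign C: 198/840 = 0.236.

0.24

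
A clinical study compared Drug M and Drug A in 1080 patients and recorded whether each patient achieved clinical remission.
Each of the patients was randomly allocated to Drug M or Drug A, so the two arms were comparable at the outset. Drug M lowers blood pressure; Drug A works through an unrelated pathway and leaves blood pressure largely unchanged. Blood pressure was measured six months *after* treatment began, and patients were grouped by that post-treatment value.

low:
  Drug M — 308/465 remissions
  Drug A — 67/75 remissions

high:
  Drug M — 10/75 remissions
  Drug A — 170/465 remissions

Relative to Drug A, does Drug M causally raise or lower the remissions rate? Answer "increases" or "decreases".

increases

Blood pressure here is a post-treatment variable shaped by the drug; conditioning on it would introduce bias rather than remove it. The overall comparison is the causal one.
Pooled: Drug M 58.9% vs Drug A 43.9%; Drug M is higher overall.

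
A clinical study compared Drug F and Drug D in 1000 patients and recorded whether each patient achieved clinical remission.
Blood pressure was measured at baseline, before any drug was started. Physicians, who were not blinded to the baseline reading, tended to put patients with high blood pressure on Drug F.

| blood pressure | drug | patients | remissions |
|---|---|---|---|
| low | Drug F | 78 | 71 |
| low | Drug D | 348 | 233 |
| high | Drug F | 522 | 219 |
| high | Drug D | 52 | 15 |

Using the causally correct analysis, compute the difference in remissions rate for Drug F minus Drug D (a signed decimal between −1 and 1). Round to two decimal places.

+0.18

Here blood pressure is a common cause — it drives both which drug a case falls under and the outcome. The crude comparison mixes populations; the stratum-specific rates are the causally relevant ones.
Adjusting over the population distribution of blood pressure: 0.426·(0.910−0.670) + 0.574·(0.420−0.288) = +0.178.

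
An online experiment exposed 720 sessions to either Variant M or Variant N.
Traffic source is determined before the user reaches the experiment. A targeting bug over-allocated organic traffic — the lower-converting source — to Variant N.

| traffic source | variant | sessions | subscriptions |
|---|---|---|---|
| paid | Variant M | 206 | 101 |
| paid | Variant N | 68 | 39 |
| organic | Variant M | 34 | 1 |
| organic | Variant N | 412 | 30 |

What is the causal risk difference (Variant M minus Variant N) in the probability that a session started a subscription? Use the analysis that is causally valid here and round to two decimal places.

-0.06

Traffic source differs across variants for reasons unrelated to any effect of the variant itself, and it separately predicts the outcome — a classic confounder. We must compare within traffic source levels.
Adjusting over the population distribution of traffic source: 0.381·(0.490−0.574) + 0.619·(0.029−0.073) = -0.059.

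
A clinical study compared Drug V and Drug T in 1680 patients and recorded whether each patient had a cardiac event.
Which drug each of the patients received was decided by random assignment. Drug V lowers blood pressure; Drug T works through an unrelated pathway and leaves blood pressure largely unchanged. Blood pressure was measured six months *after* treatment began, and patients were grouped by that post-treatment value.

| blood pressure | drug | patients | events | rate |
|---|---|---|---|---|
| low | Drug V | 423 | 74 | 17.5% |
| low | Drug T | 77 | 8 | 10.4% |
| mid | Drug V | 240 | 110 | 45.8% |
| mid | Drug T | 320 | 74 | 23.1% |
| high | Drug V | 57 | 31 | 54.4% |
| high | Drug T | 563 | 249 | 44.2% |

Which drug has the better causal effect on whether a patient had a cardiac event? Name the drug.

The blood pressure-specific comparison favours Drug T throughout, but the pooled figures favour Drug V. The question is whether to condition on blood pressure.
Blood pressure is downstream of the drug. One should not condition on a consequence of treatment, so the overall rates are the right comparison.
Pooled: Drug V 29.9% vs Drug T 34.5%; Drug V is lower overall.

Drug V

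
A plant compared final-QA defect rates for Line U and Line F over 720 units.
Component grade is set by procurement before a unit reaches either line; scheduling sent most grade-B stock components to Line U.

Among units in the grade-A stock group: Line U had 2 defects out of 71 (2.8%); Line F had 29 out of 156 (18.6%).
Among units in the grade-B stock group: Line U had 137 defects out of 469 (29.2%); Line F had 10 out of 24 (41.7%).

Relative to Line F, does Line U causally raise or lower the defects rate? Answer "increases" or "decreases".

The imbalance in component grade arose from how units were allocated, not from anything the line did; and component grade independently affects the outcome. The pooled gap is confounded — condition on component grade.
Within each level — grade-A stock: 2.8% vs 18.6%; grade-B stock: 29.2% vs 41.7% — Line U is lower every time.

decreases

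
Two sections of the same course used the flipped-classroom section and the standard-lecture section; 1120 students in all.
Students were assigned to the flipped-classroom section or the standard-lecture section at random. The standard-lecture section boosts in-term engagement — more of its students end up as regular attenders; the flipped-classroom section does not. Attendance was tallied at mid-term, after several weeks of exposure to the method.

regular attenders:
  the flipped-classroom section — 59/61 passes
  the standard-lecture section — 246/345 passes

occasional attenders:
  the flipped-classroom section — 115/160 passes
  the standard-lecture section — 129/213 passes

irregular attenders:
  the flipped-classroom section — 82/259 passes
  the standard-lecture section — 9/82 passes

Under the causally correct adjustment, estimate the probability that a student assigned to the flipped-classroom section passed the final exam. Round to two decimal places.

Mid-term attendance is recorded after the teaching method and is itself shifted by it — it sits on the causal path from teaching method to outcome. Conditioning on a mediator would strip out part of the effect we want; the pooled comparison gives the total causal effect.
So P(outcome | do(the flipped-classroom section)) is just the pooled rate for the flipped-classroom section: 256/480 = 0.533.

0.53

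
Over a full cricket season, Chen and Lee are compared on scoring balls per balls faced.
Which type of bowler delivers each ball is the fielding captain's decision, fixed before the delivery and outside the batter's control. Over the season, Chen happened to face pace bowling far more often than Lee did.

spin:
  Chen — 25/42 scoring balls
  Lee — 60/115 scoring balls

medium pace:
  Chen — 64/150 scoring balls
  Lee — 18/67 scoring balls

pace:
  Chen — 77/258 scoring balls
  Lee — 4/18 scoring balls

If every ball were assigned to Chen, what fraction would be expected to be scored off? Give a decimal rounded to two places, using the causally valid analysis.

Chen is higher inside every bowling type stratum but Lee is higher in aggregate. Whether to stratify depends on how bowling type relates to the player.
Here bowling type is a common cause — it drives both which player a case falls under and the outcome. The crude comparison mixes populations; the stratum-specific rates are the causally relevant ones.
Standardising Chen to the population bowling type mix: 0.242·25/42 + 0.334·64/150 + 0.425·77/258 = 0.413.

0.41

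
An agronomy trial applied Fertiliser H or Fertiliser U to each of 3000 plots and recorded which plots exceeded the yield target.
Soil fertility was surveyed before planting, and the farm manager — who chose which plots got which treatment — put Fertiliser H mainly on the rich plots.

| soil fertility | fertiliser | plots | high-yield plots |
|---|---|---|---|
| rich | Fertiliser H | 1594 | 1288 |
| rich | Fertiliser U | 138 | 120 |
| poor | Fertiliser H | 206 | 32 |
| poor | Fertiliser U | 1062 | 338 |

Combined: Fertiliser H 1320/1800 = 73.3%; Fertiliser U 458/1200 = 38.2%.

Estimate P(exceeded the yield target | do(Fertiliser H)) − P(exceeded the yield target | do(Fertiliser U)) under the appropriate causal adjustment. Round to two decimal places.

-0.10

The imbalance in soil fertility arose from how plots were allocated, not from anything the fertiliser did; and soil fertility independently affects the outcome. The pooled gap is confounded — condition on soil fertility.
Adjusting over the population distribution of soil fertility: 0.577·(0.808−0.870) + 0.423·(0.155−0.318) = -0.104.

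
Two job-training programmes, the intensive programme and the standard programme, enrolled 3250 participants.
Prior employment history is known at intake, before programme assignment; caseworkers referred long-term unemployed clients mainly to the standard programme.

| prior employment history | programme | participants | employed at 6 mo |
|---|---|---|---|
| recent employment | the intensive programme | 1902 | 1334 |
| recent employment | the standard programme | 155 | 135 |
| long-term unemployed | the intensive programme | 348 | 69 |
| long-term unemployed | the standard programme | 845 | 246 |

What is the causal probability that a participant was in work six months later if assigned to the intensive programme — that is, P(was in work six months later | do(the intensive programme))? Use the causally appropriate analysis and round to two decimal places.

The prior employment history-specific comparison favours the standard programme throughout, but the pooled figures favour the intensive programme. The question is whether to condition on prior employment history.
Prior employment history differs across programmes for reasons unrelated to any effect of the programme itself, and it separately predicts the outcome — a classic confounder. We must compare within prior employment history levels.
Standardising the intensive programme to the population prior employment history mix: 0.633·1334/1902 + 0.367·69/348 = 0.517.

0.52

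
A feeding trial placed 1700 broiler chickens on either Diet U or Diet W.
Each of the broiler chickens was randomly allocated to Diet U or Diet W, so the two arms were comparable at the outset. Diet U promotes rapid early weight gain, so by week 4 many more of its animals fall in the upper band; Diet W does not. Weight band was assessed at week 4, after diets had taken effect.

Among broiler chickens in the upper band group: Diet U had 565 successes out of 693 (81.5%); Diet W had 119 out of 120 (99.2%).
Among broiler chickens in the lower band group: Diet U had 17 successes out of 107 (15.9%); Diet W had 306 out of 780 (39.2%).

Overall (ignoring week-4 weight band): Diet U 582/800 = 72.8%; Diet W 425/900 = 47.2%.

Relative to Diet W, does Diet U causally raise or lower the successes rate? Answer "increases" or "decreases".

Week-4 weight band lies on the pathway diet → week-4 weight band → outcome, so adjusting for it blocks the indirect effect. For the total causal effect of diet, use the unadjusted pooled rates.
Pooled: Diet U 72.8% vs Diet W 47.2%; Diet U is higher overall.

increases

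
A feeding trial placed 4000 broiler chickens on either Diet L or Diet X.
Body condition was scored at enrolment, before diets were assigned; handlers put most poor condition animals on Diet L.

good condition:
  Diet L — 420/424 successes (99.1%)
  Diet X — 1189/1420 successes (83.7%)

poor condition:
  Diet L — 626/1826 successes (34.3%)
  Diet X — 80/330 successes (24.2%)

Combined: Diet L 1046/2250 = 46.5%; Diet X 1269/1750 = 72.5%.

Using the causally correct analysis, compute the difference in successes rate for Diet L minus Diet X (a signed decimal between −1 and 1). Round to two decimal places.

+0.12

The stratified and pooled comparisons disagree (Diet L wins within each starting body condition; Diet X wins overall), so the answer turns on the causal role of starting body condition.
Starting body condition is set before the diet has any effect — it is not caused by the diet — and it independently drives the outcome. That makes it a confounder, so the causal comparison is within starting body condition levels.
Adjusting over the population distribution of starting body condition: 0.461·(0.991−0.837) + 0.539·(0.343−0.242) = +0.125.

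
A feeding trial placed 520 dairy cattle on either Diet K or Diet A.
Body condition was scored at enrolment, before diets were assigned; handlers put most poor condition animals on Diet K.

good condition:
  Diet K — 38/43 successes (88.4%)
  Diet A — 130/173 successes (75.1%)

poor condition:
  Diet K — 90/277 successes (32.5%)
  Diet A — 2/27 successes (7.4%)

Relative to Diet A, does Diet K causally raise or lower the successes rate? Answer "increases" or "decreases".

The stratified and pooled comparisons disagree (Diet K wins within each starting body condition; Diet A wins overall), so the answer turns on the causal role of starting body condition.
Starting body condition satisfies the back-door criterion: it is not a descendant of the diet, and it blocks the spurious path from diet to outcome. Adjusting for it (i.e., using the within-starting body condition rates) gives the causal effect.
Within each level — good condition: 88.4% vs 75.1%; poor condition: 32.5% vs 7.4% — Diet K is higher every time.

increases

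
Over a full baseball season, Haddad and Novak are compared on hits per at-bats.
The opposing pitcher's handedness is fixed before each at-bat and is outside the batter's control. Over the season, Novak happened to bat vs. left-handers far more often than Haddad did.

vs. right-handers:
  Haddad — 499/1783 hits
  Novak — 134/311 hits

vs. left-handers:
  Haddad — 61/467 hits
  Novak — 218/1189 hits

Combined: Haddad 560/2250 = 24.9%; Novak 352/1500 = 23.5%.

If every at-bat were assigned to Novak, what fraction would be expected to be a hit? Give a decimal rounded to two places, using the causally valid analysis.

0.32

Novak is higher inside every pitcher handedness stratum but Haddad is higher in aggregate. Whether to stratify depends on how pitcher handedness relates to the player.
Since pitcher handedness is a pre-existing factor (not a product of the player) and it affects the outcome on its own, it is a confounder. The stratified rates, not the pooled rate, identify the causal effect.
Standardising Novak to the population pitcher handedness mix: 0.558·134/311 + 0.442·218/1189 = 0.322.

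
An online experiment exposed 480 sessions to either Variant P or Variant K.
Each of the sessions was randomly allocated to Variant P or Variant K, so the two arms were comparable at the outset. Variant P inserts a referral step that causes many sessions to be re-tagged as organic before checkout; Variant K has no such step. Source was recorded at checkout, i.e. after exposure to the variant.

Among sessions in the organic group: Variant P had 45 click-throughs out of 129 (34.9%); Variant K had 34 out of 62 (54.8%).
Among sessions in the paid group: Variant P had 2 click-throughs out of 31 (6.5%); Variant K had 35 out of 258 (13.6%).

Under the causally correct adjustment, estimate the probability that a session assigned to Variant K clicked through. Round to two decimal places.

0.22

The stratified and pooled comparisons disagree (Variant K wins within each traffic source; Variant P wins overall), so the answer turns on the causal role of traffic source.
Traffic source is recorded after the variant and is itself shifted by it — it sits on the causal path from variant to outcome. Conditioning on a mediator would strip out part of the effect we want; the pooled comparison gives the total causal effect.
So P(outcome | do(Variant K)) is just the pooled rate for Variant K: 69/320 = 0.216.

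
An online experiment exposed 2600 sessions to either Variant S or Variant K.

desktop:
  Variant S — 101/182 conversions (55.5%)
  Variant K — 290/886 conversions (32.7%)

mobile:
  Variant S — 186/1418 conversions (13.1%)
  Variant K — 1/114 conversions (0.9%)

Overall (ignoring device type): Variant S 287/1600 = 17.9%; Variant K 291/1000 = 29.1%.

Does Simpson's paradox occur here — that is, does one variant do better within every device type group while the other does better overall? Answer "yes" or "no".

yes

Within each device type level (desktop 55.5% vs 32.7%; mobile 13.1% vs 0.9%), Variant S has the higher rate every time. Pooled: 17.9% vs 29.1% — Variant K has the higher rate overall. The two comparisons disagree.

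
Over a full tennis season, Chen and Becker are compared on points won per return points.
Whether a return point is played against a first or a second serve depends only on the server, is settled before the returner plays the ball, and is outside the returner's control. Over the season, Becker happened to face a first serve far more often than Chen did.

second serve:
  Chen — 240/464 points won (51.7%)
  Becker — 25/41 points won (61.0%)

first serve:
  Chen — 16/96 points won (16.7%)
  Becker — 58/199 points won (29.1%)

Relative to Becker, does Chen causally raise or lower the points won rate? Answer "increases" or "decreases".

Nothing the player does changes serve type; the imbalance is an allocation artefact. With serve type also predicting the outcome, the pooled figure is confounded, and the within-stratum comparison is the causal one.
Within each level — second serve: 51.7% vs 61.0%; first serve: 16.7% vs 29.1% — Becker is higher every time.

decreases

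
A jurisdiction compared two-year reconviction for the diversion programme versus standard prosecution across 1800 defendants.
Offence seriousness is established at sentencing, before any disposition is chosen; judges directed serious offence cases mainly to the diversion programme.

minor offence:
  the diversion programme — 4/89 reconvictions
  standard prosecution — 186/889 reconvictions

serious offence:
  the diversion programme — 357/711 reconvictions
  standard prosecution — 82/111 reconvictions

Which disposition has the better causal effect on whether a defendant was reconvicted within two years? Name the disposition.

Offence seriousness is set before the disposition has any effect — it is not caused by the disposition — and it independently drives the outcome. That makes it a confounder, so the causal comparison is within offence seriousness levels.
Within each level — minor offence: 4.5% vs 20.9%; serious offence: 50.2% vs 73.9% — the diversion programme is lower every time.

the diversion programme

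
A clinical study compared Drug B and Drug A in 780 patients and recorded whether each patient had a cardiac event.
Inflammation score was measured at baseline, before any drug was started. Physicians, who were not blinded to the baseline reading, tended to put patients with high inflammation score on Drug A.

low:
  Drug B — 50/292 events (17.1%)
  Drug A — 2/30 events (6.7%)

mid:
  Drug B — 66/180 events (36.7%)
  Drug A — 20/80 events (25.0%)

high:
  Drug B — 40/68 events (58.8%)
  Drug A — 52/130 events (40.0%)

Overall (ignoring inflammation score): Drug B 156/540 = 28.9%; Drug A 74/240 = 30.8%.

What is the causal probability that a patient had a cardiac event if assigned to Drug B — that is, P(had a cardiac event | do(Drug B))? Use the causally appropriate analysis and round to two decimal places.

Inflammation score differs across drugs for reasons unrelated to any effect of the drug itself, and it separately predicts the outcome — a classic confounder. We must compare within inflammation score levels.
Standardising Drug B to the population inflammation score mix: 0.413·50/292 + 0.333·66/180 + 0.254·40/68 = 0.342.

0.34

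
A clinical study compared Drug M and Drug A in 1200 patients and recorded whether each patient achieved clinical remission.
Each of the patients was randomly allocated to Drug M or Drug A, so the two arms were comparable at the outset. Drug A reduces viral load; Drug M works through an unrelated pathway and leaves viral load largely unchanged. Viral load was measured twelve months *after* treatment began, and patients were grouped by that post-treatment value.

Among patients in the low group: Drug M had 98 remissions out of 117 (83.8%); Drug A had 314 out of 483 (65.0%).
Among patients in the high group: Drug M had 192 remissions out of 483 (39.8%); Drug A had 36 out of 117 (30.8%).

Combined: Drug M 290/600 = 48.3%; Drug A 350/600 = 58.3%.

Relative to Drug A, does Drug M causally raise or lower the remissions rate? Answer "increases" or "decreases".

decreases

The viral load-specific comparison favours Drug M throughout, but the pooled figures favour Drug A. The question is whether to condition on viral load.
Viral load here is a post-treatment variable shaped by the drug; conditioning on it would introduce bias rather than remove it. The overall comparison is the causal one.
Pooled: Drug M 48.3% vs Drug A 58.3%; Drug A is higher overall.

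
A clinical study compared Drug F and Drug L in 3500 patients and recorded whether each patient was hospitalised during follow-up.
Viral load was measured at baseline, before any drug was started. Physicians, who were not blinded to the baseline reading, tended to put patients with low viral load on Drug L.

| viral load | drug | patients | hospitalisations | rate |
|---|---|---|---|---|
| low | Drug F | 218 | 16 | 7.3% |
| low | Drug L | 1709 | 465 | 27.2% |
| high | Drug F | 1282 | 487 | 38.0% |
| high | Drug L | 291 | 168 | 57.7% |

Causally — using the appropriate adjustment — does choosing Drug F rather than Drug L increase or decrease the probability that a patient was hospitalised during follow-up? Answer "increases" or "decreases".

decreases

The viral load-specific comparison favours Drug F throughout, but the pooled figures favour Drug L. The question is whether to condition on viral load.
Since viral load is a pre-existing factor (not a product of the drug) and it affects the outcome on its own, it is a confounder. The stratified rates, not the pooled rate, identify the causal effect.
Within each level — low: 7.3% vs 27.2%; high: 38.0% vs 57.7% — Drug F is lower every time.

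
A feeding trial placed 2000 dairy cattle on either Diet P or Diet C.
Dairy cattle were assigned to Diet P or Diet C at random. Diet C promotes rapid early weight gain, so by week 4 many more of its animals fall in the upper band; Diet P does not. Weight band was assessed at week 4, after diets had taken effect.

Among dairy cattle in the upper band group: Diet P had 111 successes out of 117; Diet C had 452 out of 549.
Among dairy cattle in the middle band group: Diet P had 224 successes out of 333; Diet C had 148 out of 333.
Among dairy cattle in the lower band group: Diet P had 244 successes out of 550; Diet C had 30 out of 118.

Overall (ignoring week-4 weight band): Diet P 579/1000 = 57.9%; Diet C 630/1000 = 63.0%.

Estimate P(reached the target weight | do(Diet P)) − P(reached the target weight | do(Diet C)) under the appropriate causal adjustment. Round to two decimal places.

-0.05

Diet P is higher inside every week-4 weight band stratum but Diet C is higher in aggregate. Whether to stratify depends on how week-4 weight band relates to the diet.
Stratifying would compare diets among dairy cattle the diets themselves sorted into week-4 weight band groups — a form of selection on an intermediate. The unconditioned pooled rates give the total causal effect.
The causal difference is the pooled difference: 0.579 − 0.630 = -0.051.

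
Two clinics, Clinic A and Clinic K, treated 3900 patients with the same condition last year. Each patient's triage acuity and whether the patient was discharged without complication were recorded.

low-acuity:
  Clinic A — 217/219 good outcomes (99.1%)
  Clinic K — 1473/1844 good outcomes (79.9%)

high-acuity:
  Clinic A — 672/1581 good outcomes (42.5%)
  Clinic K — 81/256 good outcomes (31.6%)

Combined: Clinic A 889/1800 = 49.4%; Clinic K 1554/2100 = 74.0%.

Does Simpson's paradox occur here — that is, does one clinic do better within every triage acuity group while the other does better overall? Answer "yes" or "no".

Within each triage acuity level (low-acuity 99.1% vs 79.9%; high-acuity 42.5% vs 31.6%), Clinic A has the higher rate every time. Pooled: 49.4% vs 74.0% — Clinic K has the higher rate overall. The two comparisons disagree.

yes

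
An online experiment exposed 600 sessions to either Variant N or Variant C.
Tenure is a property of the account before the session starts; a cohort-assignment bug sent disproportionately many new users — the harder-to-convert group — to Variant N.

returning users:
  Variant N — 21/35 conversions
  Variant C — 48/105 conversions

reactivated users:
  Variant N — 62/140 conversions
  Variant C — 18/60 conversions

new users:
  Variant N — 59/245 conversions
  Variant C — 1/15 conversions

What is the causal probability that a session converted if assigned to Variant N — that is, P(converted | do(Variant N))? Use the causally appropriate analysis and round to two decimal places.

The imbalance in user tenure arose from how sessions were allocated, not from anything the variant did; and user tenure independently affects the outcome. The pooled gap is confounded — condition on user tenure.
Standardising Variant N to the population user tenure mix: 0.233·21/35 + 0.333·62/140 + 0.433·59/245 = 0.392.

0.39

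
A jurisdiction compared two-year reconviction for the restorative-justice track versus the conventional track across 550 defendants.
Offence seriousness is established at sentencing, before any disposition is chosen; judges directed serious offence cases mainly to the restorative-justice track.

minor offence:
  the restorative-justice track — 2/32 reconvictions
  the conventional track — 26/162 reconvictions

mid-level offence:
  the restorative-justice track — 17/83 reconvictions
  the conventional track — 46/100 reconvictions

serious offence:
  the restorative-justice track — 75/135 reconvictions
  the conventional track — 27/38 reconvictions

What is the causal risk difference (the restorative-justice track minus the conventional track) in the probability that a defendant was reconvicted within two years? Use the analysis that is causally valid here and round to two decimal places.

-0.17

Offence seriousness satisfies the back-door criterion: it is not a descendant of the disposition, and it blocks the spurious path from disposition to outcome. Adjusting for it (i.e., using the within-offence seriousness rates) gives the causal effect.
Adjusting over the population distribution of offence seriousness: 0.353·(0.062−0.160) + 0.333·(0.205−0.460) + 0.315·(0.556−0.711) = -0.168.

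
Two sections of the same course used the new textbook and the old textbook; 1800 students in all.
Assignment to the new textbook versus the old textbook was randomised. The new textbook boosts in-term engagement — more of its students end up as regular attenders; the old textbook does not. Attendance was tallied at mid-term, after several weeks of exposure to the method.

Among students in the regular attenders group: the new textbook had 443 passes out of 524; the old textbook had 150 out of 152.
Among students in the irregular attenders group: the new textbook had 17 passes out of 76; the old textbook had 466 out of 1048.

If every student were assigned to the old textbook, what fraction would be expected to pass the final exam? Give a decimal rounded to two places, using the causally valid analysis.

The stratified and pooled comparisons disagree (the old textbook wins within each mid-term attendance; the new textbook wins overall), so the answer turns on the causal role of mid-term attendance.
Mid-term attendance is downstream of the teaching method. One should not condition on a consequence of treatment, so the overall rates are the right comparison.
So P(outcome | do(the old textbook)) is just the pooled rate for the old textbook: 616/1200 = 0.513.

0.51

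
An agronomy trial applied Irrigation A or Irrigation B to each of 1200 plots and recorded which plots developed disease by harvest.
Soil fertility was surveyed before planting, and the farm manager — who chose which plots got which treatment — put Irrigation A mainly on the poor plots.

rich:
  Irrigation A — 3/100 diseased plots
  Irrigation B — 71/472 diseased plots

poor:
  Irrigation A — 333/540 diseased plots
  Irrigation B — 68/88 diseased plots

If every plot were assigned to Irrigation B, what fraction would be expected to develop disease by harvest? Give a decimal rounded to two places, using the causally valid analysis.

Soil fertility differs across irrigations for reasons unrelated to any effect of the irrigation itself, and it separately predicts the outcome — a classic confounder. We must compare within soil fertility levels.
Standardising Irrigation B to the population soil fertility mix: 0.477·71/472 + 0.523·68/88 = 0.476.

0.48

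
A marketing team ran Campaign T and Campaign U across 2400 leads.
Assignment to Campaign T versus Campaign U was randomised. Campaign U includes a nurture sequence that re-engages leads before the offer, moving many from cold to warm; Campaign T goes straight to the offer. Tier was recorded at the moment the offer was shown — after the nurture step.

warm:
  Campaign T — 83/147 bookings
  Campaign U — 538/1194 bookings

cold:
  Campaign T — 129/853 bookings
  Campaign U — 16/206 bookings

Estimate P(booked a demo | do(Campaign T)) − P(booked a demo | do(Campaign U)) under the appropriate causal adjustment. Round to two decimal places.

Within every engagement tier level Campaign T has the higher rate, yet pooled Campaign U does — Simpson's reversal.
Stratifying would compare campaigns among leads the campaigns themselves sorted into engagement tier groups — a form of selection on an intermediate. The unconditioned pooled rates give the total causal effect.
The causal difference is the pooled difference: 0.212 − 0.396 = -0.184.

-0.18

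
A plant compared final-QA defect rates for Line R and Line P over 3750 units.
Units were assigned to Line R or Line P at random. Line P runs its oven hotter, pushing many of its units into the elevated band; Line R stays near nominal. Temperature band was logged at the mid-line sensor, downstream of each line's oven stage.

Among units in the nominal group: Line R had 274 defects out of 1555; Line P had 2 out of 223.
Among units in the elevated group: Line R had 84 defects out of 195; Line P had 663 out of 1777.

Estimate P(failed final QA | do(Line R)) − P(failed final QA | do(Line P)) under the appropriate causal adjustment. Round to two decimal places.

-0.13

Line P is lower inside every in-process temperature band stratum but Line R is lower in aggregate. Whether to stratify depends on how in-process temperature band relates to the line.
Stratifying would compare lines among units the lines themselves sorted into in-process temperature band groups — a form of selection on an intermediate. The unconditioned pooled rates give the total causal effect.
The causal difference is the pooled difference: 0.205 − 0.333 = -0.128.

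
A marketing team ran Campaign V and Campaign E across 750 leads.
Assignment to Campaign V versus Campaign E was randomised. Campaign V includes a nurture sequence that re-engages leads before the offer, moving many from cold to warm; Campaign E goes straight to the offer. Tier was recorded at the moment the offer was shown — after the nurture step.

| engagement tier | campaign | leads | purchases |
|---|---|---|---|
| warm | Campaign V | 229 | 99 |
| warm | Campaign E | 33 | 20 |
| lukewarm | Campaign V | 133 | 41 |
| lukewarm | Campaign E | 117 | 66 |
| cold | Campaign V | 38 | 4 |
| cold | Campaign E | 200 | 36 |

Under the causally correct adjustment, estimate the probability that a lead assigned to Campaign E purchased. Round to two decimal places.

Stratifying would compare campaigns among leads the campaigns themselves sorted into engagement tier groups — a form of selection on an intermediate. The unconditioned pooled rates give the total causal effect.
So P(outcome | do(Campaign E)) is just the pooled rate for Campaign E: 122/350 = 0.349.

0.35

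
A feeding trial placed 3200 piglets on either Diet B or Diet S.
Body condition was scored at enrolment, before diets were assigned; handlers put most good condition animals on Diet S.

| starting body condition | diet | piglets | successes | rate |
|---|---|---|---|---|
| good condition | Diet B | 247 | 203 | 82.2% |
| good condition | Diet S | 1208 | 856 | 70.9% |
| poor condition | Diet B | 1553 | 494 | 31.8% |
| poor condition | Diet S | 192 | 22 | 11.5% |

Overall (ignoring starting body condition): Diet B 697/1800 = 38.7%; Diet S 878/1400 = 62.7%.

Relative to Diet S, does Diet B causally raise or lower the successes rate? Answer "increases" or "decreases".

increases

Here starting body condition is a common cause — it drives both which diet a case falls under and the outcome. The crude comparison mixes populations; the stratum-specific rates are the causally relevant ones.
Within each level — good condition: 82.2% vs 70.9%; poor condition: 31.8% vs 11.5% — Diet B is higher every time.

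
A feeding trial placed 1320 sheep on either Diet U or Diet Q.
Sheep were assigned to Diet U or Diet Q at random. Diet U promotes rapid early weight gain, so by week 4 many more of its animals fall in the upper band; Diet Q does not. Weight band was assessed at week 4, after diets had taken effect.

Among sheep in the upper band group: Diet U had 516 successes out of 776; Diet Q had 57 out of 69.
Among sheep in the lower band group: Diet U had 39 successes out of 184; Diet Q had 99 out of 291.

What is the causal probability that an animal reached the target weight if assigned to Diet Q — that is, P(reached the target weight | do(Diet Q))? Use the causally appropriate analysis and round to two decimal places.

Week-4 weight band is recorded after the diet and is itself shifted by it — it sits on the causal path from diet to outcome. Conditioning on a mediator would strip out part of the effect we want; the pooled comparison gives the total causal effect.
So P(outcome | do(Diet Q)) is just the pooled rate for Diet Q: 156/360 = 0.433.

0.43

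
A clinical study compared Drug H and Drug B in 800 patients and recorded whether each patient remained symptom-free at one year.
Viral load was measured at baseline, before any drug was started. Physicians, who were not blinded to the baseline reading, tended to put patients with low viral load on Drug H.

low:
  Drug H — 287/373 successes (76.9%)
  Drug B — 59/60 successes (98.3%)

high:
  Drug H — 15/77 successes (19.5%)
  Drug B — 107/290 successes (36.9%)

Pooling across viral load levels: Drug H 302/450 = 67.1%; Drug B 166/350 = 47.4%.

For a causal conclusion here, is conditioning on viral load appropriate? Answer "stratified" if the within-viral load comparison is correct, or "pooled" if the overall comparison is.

stratified

The stratified and pooled comparisons disagree (Drug B wins within each viral load; Drug H wins overall), so the answer turns on the causal role of viral load.
Viral load satisfies the back-door criterion: it is not a descendant of the drug, and it blocks the spurious path from drug to outcome. Adjusting for it (i.e., using the within-viral load rates) gives the causal effect.
Within each level — low: 76.9% vs 98.3%; high: 19.5% vs 36.9% — Drug B is higher every time.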